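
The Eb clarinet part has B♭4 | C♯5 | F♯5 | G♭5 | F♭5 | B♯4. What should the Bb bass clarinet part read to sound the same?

First find concert pitch: the Eb clarinet sounds a minor third above written, so B♭4 C♯5 F♯5 G♭5 F♭5 B♯4 sounds Db5 E5 A5 Bbb5 Abb5 D#5.
Then write for Bb bass clarinet: it sounds a major ninth below written, so the part must be a major ninth above concert.
Db5 → Eb6
E5 → F#6
A5 → B6
Bbb5 → Cb7
Abb5 → Bbb6
D#5 → E#6

Eb6 F#6 B6 Cb7 Bbb6 E#6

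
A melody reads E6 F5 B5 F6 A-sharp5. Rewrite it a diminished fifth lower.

A#5 B4 E#5 B5 D##5

A diminished fifth down from E6 gives A#5.
F5 down a diminished fifth is B4.
B5 down a diminished fifth is E#5.
A diminished fifth down from F6 gives B5.
A#5: a fifth down reaches D, and 6 semitones makes it D##5.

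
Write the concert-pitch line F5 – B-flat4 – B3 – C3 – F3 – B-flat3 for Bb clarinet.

The Bb clarinet sounds a major second below written, so the written part must be a major second above concert — transpose each note up.
F5 becomes G5
Bb4 becomes C5
B3 becomes C#4
C3 becomes D3
F3 becomes G3
Bb3 becomes C4

G5 C5 C#4 D3 G3 C4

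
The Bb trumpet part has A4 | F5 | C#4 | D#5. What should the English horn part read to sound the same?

D5 Bb5 F#4 G#5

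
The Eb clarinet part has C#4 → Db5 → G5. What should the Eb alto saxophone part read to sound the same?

First find concert pitch: the Eb clarinet sounds a minor third above written, so C#4 Db5 G5 sounds E4 Fb5 Bb5.
Then write for Eb alto saxophone: it sounds a major sixth below written, so the part must be a major sixth above concert.
E4 → C#5
Fb5 → Db6
Bb5 → G6

C#5 Db6 G6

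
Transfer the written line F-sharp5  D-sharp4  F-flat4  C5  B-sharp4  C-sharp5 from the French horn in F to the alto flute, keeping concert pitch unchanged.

First find concert pitch: the French horn in F sounds a perfect fifth below written, so F-sharp5 D-sharp4 F-flat4 C5 B-sharp4 C-sharp5 sounds B4 G#3 Bbb3 F4 E#4 F#4.
Then write for alto flute: it sounds a perfect fourth below written, so the part must be a perfect fourth above concert.
B4 → E5
G#3 → C#4
Bbb3 → Ebb4
F4 → Bb4
E#4 → A#4
F#4 → B4

E5 C#4 Ebb4 Bb4 A#4 B4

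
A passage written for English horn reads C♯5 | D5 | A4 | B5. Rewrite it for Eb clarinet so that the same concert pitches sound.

D#4 E4 B3 C#5

First find concert pitch: the English horn sounds a perfect fifth below written, so C♯5 D5 A4 B5 sounds F#4 G4 D4 E5.
Then write for Eb clarinet: it sounds a minor third above written, so the part must be a minor third below concert.
F#4 → D#4
G4 → E4
D4 → B3
E5 → C#5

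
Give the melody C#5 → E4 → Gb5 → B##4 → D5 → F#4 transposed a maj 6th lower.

A major sixth down from C#5 gives E4.
E4: a sixth down reaches G, and 9 semitones makes it G3.
Gb5 down a major sixth is Bbb4.
B##4: a sixth down reaches D, and 9 semitones makes it D##4.
D5: a sixth down reaches F, and 9 semitones makes it F4.
F#4 down a major sixth is A3.

E4 G3 Bbb4 D##4 F4 A3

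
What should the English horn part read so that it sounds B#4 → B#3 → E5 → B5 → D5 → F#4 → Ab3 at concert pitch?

F##5 F##4 B5 F#6 A5 C#5 Eb4

Written C4 sounds as F3 on the English horn, so concert pitches are written a perfect fifth up.
B#4 -> F##5
B#3 -> F##4
E5 -> B5
B5 -> F#6
D5 -> A5
F#4 -> C#5
Ab3 -> Eb4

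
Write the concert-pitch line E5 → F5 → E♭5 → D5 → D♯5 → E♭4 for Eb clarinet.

Written C4 sounds as Eb4 on the Eb clarinet, so concert pitches are written a minor third down.
E5 gives C#5
F5 gives D5
Eb5 gives C5
D5 gives B4
D#5 gives B#4
Eb4 gives C4

C#5 D5 C5 B4 B#4 C4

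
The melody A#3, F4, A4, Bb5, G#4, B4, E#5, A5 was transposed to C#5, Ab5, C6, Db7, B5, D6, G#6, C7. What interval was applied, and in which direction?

up a minor tenth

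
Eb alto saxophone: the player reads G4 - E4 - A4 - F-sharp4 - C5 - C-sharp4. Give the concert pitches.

Bb3 G3 C4 A3 Eb4 E3

The Eb alto saxophone sounds a major sixth below written, so transpose each written note down a major sixth.
G4 → Bb3
E4 → G3
A4 → C4
F#4 → A3
C5 → Eb4
C#4 → E3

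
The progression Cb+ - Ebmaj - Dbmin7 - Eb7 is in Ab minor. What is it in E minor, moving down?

Ab minor down to E minor is a diminished fourth; each chord root moves by that interval while the quality stays the same.
Cb+: root Cb down a diminished fourth → G, giving G+.
Ebmaj: root Eb down a diminished fourth → B, giving Bmaj.
Dbmin7: root Db down a diminished fourth → A, giving Amin7.
Eb7: root Eb down a diminished fourth → B, giving B7.

G+ Bmaj Amin7 B7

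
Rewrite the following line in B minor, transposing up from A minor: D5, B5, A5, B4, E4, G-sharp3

E5 C#6 B5 C#5 F#4 A#3

From A up to B is a major second; apply that to each pitch.
D5 gives E5
B5 gives C#6
A5 gives B5
B4 gives C#5
E4 gives F#4
G#3 gives A#3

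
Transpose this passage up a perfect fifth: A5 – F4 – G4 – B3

E6 C5 D5 F#4

A5: a fifth up reaches E, and 7 semitones makes it E6.
A perfect fifth up from F4 gives C5.
A perfect fifth up from G4 gives D5.
B3 up a perfect fifth is F#4.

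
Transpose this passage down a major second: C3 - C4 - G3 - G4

Bb2 Bb3 F3 F4

C3 → Bb2
C4 → Bb3
G3 → F3
G4 → F4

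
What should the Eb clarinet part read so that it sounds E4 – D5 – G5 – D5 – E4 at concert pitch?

The Eb clarinet sounds a minor third above written, so the written part must be a minor third below concert — transpose each note down.
E4 → C#4
D5 → B4
G5 → E5
D5 → B4
E4 → C#4

C#4 B4 E5 B4 C#4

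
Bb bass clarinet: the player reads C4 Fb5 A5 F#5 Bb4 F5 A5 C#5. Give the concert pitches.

Written C4 on the Bb bass clarinet sounds as Bb2, a major ninth lower; apply that shift to every note.
C4 -> Bb2
Fb5 -> Ebb4
A5 -> G4
F#5 -> E4
Bb4 -> Ab3
F5 -> Eb4
A5 -> G4
C#5 -> B3

Bb2 Ebb4 G4 E4 Ab3 Eb4 G4 B3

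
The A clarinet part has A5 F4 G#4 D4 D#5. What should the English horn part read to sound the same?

First find concert pitch: the A clarinet sounds a minor third below written, so A5 F4 G#4 D4 D#5 sounds F#5 D4 E#4 B3 B#4.
Then write for English horn: it sounds a perfect fifth below written, so the part must be a perfect fifth above concert.
F#5 → C#6
D4 → A4
E#4 → B#4
B3 → F#4
B#4 → F##5

C#6 A4 B#4 F#4 F##5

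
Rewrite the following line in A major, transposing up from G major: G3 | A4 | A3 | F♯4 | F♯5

From G up to A is a major second; apply that to each pitch.
G3 -> A3
A4 -> B4
A3 -> B3
F#4 -> G#4
F#5 -> G#5

A3 B4 B3 G#4 G#5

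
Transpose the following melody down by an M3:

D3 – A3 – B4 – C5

Bb2 F3 G4 Ab4

A major third down from D3 gives Bb2.
A3: a third down reaches F, and 4 semitones makes it F3.
B4 down a major third is G4.
C5 down a major third is Ab4.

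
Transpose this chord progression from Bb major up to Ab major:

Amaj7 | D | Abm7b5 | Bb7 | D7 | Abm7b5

Gmaj7 C Gbm7b5 Ab7 C7 Gbm7b5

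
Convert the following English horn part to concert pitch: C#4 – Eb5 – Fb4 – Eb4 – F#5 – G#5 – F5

F#3 Ab4 Bbb3 Ab3 B4 C#5 Bb4

Written C4 on the English horn sounds as F3, a perfect fifth lower; apply that shift to every note.
C#4 gives F#3
Eb5 gives Ab4
Fb4 gives Bbb3
Eb4 gives Ab3
F#5 gives B4
G#5 gives C#5
F5 gives Bb4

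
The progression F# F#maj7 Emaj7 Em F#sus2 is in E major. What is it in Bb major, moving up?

E major up to Bb major is a diminished fifth; each chord root moves by that interval while the quality stays the same.
F#: root F# up a diminished fifth → C, giving C.
F#maj7: root F# up a diminished fifth → C, giving Cmaj7.
Emaj7: root E up a diminished fifth → Bb, giving Bbmaj7.
Em: root E up a diminished fifth → Bb, giving Bbm.
F#sus2: root F# up a diminished fifth → C, giving Csus2.

C Cmaj7 Bbmaj7 Bbm Csus2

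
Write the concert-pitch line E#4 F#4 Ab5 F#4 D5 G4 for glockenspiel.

E#2 F#2 Ab3 F#2 D3 G2

Written C4 sounds as C6 on the glockenspiel, so concert pitches are written a perfect fifteenth down.
E#4 to E#2
F#4 to F#2
Ab5 to Ab3
F#4 to F#2
D5 to D3
G4 to G2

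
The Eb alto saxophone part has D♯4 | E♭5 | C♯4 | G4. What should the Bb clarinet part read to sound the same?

G#3 Ab4 F#3 C4

First find concert pitch: the Eb alto saxophone sounds a major sixth below written, so D♯4 E♭5 C♯4 G4 sounds F#3 Gb4 E3 Bb3.
Then write for Bb clarinet: it sounds a major second below written, so the part must be a major second above concert.
F#3 → G#3
Gb4 → Ab4
E3 → F#3
Bb3 → C4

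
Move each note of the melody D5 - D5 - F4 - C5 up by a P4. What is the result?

G5 G5 Bb4 F5

D5: a fourth up reaches G, and 5 semitones makes it G5.
D5: a fourth up reaches G, and 5 semitones makes it G5.
F4: a fourth up reaches B, and 5 semitones makes it Bb4.
C5: a fourth up reaches F, and 5 semitones makes it F5.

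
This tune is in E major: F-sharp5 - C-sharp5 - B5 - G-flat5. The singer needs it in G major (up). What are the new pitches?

A5 E5 D6 Bbb5

From E up to G is a minor third; apply that to each pitch.
F#5 becomes A5
C#5 becomes E5
B5 becomes D6
Gb5 becomes Bbb5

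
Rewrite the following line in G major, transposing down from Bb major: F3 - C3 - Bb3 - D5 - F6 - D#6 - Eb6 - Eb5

D3 A2 G3 B4 D6 B#5 C6 C5

Bb major to G major down is a minor third, so every note moves down by that interval.
F3 -> D3
C3 -> A2
Bb3 -> G3
D5 -> B4
F6 -> D6
D#6 -> B#5
Eb6 -> C6
Eb5 -> C5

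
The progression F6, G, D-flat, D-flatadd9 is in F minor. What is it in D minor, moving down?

F minor down to D minor is a minor third; each chord root moves by that interval while the quality stays the same.
F6: root F down a minor third → D, giving D6.
G: root G down a minor third → E, giving E.
D-flat: root D-flat down a minor third → Bb, giving Bb.
D-flatadd9: root D-flat down a minor third → Bb, giving Bbadd9.

D6 E Bb Bbadd9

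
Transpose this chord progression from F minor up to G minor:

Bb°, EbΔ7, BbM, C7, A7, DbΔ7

F minor up to G minor is a major second; each chord root moves by that interval while the quality stays the same.
Bb°: root Bb up a major second → C, giving C°.
EbΔ7: root Eb up a major second → F, giving FΔ7.
BbM: root Bb up a major second → C, giving CM.
C7: root C up a major second → D, giving D7.
A7: root A up a major second → B, giving B7.
DbΔ7: root Db up a major second → Eb, giving EbΔ7.

C° FΔ7 CM D7 B7 EbΔ7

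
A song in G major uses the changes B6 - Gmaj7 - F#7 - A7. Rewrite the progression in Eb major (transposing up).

G6 Ebmaj7 D7 F7

G major up to Eb major is a minor sixth; each chord root moves by that interval while the quality stays the same.
B6: root B up a minor sixth → G, giving G6.
Gmaj7: root G up a minor sixth → Eb, giving Ebmaj7.
F#7: root F# up a minor sixth → D, giving D7.
A7: root A up a minor sixth → F, giving F7.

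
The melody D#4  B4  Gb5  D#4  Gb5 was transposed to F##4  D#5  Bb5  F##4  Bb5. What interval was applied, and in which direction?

up a major third

Take the first pair: D#4 → F##4. D to F spans 3 letter names, so the interval is some kind of third.
D#4 to F##4 is 4 semitones, which makes it a major third; the second version is higher, so the direction is up.
Checking another pair — Gb5 → Bb5 — gives the same interval.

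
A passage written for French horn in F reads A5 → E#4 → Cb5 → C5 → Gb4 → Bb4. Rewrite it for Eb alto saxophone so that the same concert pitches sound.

First find concert pitch: the French horn in F sounds a perfect fifth below written, so A5 E#4 Cb5 C5 Gb4 Bb4 sounds D5 A#3 Fb4 F4 Cb4 Eb4.
Then write for Eb alto saxophone: it sounds a major sixth below written, so the part must be a major sixth above concert.
D5 → B5
A#3 → F##4
Fb4 → Db5
F4 → D5
Cb4 → Ab4
Eb4 → C5

B5 F##4 Db5 D5 Ab4 C5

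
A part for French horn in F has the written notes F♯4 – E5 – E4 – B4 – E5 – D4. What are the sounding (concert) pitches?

Written C4 on the French horn in F sounds as F3, a perfect fifth lower; apply that shift to every note.
F#4 → B3
E5 → A4
E4 → A3
B4 → E4
E5 → A4
D4 → G3

B3 A4 A3 E4 A4 G3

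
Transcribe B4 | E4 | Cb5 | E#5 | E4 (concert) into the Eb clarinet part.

G#4 C#4 Ab4 C##5 C#4

The Eb clarinet sounds a minor third above written, so the written part must be a minor third below concert — transpose each note down.
B4 gives G#4
E4 gives C#4
Cb5 gives Ab4
E#5 gives C##5
E4 gives C#4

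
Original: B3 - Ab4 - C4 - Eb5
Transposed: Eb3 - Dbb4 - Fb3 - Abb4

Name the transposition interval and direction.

Take the first pair: B3 → Eb3. B to E spans 5 letter names, so the interval is some kind of fifth.
Eb3 to B3 is 8 semitones, which makes it an augmented fifth; the second version is lower, so the direction is down.
Checking another pair — Eb5 → Abb4 — gives the same interval.

down an augmented fifth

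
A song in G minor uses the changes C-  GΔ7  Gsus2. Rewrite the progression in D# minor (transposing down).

G minor down to D# minor is a diminished fourth; each chord root moves by that interval while the quality stays the same.
C-: root C down a diminished fourth → G#, giving G#-.
GΔ7: root G down a diminished fourth → D#, giving D#Δ7.
Gsus2: root G down a diminished fourth → D#, giving D#sus2.

G#- D#Δ7 D#sus2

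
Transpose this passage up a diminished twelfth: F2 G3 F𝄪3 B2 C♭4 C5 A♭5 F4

Cb4 Db5 C#5 F4 Gbb5 Gb6 Ebb7 Cb6

F2 gives Cb4
G3 gives Db5
F##3 gives C#5
B2 gives F4
Cb4 gives Gbb5
C5 gives Gb6
Ab5 gives Ebb7
F4 gives Cb6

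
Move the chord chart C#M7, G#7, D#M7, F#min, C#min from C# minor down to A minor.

AM7 E7 BM7 Dmin Amin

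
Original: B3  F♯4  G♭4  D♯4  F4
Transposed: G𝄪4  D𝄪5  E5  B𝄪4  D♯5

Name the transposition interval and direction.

up an augmented sixth

Take the first pair: B3 → G##4. B to G spans 6 letter names, so the interval is some kind of sixth.
B3 to G##4 is 10 semitones, which makes it an augmented sixth; the second version is higher, so the direction is up.
Checking another pair — F4 → D#5 — gives the same interval.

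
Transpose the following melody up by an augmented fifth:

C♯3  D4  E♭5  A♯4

C#3 → G##3
D4 → A#4
Eb5 → B5
A#4 → E##5

G##3 A#4 B5 E##5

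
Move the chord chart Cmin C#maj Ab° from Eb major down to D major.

Bmin B#maj G°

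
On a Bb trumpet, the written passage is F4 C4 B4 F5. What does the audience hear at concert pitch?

Eb4 Bb3 A4 Eb5

The Bb trumpet sounds a major second below written, so transpose each written note down a major second.
F4 → Eb4
C4 → Bb3
B4 → A4
F5 → Eb5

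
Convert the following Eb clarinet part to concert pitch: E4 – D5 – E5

Written C4 on the Eb clarinet sounds as Eb4, a minor third higher; apply that shift to every note.
E4 -> G4
D5 -> F5
E5 -> G5

G4 F5 G5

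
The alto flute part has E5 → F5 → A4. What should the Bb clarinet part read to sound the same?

C#5 D5 F#4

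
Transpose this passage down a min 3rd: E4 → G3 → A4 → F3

E4 down a minor third is C#4.
G3 down a minor third is E3.
A minor third down from A4 gives F#4.
F3: a third down reaches D, and 3 semitones makes it D3.

C#4 E3 F#4 D3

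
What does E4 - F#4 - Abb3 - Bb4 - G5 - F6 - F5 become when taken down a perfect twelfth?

A perfect twelfth down from E4 gives A2.
F#4: a twelfth down reaches B, and 19 semitones makes it B2.
Abb3 down a perfect twelfth is Dbb2.
A perfect twelfth down from Bb4 gives Eb3.
G5: a twelfth down reaches C, and 19 semitones makes it C4.
F6: a twelfth down reaches B, and 19 semitones makes it Bb4.
F5 down a perfect twelfth is Bb3.

A2 B2 Dbb2 Eb3 C4 Bb4 Bb3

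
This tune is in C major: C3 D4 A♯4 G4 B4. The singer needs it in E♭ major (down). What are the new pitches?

From C down to E♭ is a major sixth; apply that to each pitch.
C3 → Eb2
D4 → F3
A#4 → C#4
G4 → Bb3
B4 → D4

Eb2 F3 C#4 Bb3 D4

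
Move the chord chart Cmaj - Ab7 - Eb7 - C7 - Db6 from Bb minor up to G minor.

Bb minor up to G minor is a major sixth; each chord root moves by that interval while the quality stays the same.
Cmaj: root C up a major sixth → A, giving Amaj.
Ab7: root Ab up a major sixth → F, giving F7.
Eb7: root Eb up a major sixth → C, giving C7.
C7: root C up a major sixth → A, giving A7.
Db6: root Db up a major sixth → Bb, giving Bb6.

Amaj F7 C7 A7 Bb6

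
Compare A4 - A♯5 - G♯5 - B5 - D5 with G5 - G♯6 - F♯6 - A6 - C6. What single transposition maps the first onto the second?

From A4 to G5 is 7 letter names — a seventh of some quality.
A4 to G5 is 10 semitones, which makes it a minor seventh; the second version is higher, so the direction is up.
Checking another pair — D5 → C6 — gives the same interval.

up a minor seventh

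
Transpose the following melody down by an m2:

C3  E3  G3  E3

B2 D#3 F#3 D#3

C3 to B2
E3 to D#3
G3 to F#3
E3 to D#3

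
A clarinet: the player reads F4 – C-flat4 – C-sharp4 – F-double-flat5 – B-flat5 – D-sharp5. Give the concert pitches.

The A clarinet sounds a minor third below written, so transpose each written note down a minor third.
F4 gives D4
Cb4 gives Ab3
C#4 gives A#3
Fbb5 gives Dbb5
Bb5 gives G5
D#5 gives B#4

D4 Ab3 A#3 Dbb5 G5 B#4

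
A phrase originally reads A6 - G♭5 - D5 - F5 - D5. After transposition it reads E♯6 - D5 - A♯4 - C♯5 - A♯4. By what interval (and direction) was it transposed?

down a diminished fourth

Take the first pair: A6 → E#6. A to E spans 4 letter names, so the interval is some kind of fourth.
E#6 to A6 is 4 semitones, which makes it a diminished fourth; the second version is lower, so the direction is down.
Checking another pair — D5 → A#4 — gives the same interval.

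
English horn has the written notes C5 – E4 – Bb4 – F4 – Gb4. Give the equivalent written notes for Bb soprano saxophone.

G4 B3 F4 C4 Db4

First find concert pitch: the English horn sounds a perfect fifth below written, so C5 E4 Bb4 F4 Gb4 sounds F4 A3 Eb4 Bb3 Cb4.
Then write for Bb soprano saxophone: it sounds a major second below written, so the part must be a major second above concert.
F4 → G4
A3 → B3
Eb4 → F4
Bb3 → C4
Cb4 → Db4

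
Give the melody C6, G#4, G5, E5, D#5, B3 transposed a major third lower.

Ab5 E4 Eb5 C5 B4 G3

C6 down a major third is Ab5.
G#4 down a major third is E4.
A major third down from G5 gives Eb5.
E5 down a major third is C5.
D#5: a third down reaches B, and 4 semitones makes it B4.
B3: a third down reaches G, and 4 semitones makes it G3.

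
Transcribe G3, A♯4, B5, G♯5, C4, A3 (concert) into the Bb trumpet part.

A3 B#4 C#6 A#5 D4 B3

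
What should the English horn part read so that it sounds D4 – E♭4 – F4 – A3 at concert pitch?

Written C4 sounds as F3 on the English horn, so concert pitches are written a perfect fifth up.
D4 becomes A4
Eb4 becomes Bb4
F4 becomes C5
A3 becomes E4

A4 Bb4 C5 E4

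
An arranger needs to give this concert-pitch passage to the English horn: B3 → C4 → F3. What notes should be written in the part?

F#4 G4 C4

Written C4 sounds as F3 on the English horn, so concert pitches are written a perfect fifth up.
B3 becomes F#4
C4 becomes G4
F3 becomes C4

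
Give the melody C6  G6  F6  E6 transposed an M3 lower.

Ab5 Eb6 Db6 C6

C6 to Ab5
G6 to Eb6
F6 to Db6
E6 to C6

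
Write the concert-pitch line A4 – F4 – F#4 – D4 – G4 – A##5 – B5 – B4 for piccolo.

Written C4 sounds as C5 on the piccolo, so concert pitches are written a perfect octave down.
A4 -> A3
F4 -> F3
F#4 -> F#3
D4 -> D3
G4 -> G3
A##5 -> A##4
B5 -> B4
B4 -> B3

A3 F3 F#3 D3 G3 A##4 B4 B3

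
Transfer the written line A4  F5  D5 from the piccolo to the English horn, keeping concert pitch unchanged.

E6 C7 A6

First find concert pitch: the piccolo sounds a perfect octave above written, so A4 F5 D5 sounds A5 F6 D6.
Then write for English horn: it sounds a perfect fifth below written, so the part must be a perfect fifth above concert.
A5 → E6
F6 → C7
D6 → A6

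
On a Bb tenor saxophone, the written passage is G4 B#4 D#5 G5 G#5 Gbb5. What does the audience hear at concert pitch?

Written C4 on the Bb tenor saxophone sounds as Bb2, a major ninth lower; apply that shift to every note.
G4 -> F3
B#4 -> A#3
D#5 -> C#4
G5 -> F4
G#5 -> F#4
Gbb5 -> Fbb4

F3 A#3 C#4 F4 F#4 Fbb4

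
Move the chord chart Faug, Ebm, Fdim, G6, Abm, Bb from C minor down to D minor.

Gaug Fm Gdim A6 Bbm C

C minor down to D minor is a minor seventh; each chord root moves by that interval while the quality stays the same.
Faug: root F down a minor seventh → G, giving Gaug.
Ebm: root Eb down a minor seventh → F, giving Fm.
Fdim: root F down a minor seventh → G, giving Gdim.
G6: root G down a minor seventh → A, giving A6.
Abm: root Ab down a minor seventh → Bb, giving Bbm.
Bb: root Bb down a minor seventh → C, giving C.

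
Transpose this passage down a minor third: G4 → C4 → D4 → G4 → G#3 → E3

A minor third down from G4 gives E4.
C4: a third down reaches A, and 3 semitones makes it A3.
D4 down a minor third is B3.
G4 down a minor third is E4.
A minor third down from G#3 gives E#3.
E3 down a minor third is C#3.

E4 A3 B3 E4 E#3 C#3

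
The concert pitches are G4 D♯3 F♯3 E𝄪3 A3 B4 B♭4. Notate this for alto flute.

C5 G#3 B3 A##3 D4 E5 Eb5

Written C4 sounds as G3 on the alto flute, so concert pitches are written a perfect fourth up.
G4 becomes C5
D#3 becomes G#3
F#3 becomes B3
E##3 becomes A##3
A3 becomes D4
B4 becomes E5
Bb4 becomes Eb5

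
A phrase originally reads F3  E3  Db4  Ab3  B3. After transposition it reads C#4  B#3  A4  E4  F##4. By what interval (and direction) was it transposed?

From F3 to C#4 is 5 letter names — a fifth of some quality.
F3 to C#4 is 8 semitones, which makes it an augmented fifth; the second version is higher, so the direction is up.
Checking another pair — B3 → F##4 — gives the same interval.

up an augmented fifth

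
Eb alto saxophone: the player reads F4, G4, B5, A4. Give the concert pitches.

Written C4 on the Eb alto saxophone sounds as Eb3, a major sixth lower; apply that shift to every note.
F4 becomes Ab3
G4 becomes Bb3
B5 becomes D5
A4 becomes C4

Ab3 Bb3 D5 C4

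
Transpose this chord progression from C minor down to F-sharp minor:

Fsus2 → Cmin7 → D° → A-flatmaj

C minor down to F-sharp minor is a diminished fifth; each chord root moves by that interval while the quality stays the same.
Fsus2: root F down a diminished fifth → B, giving Bsus2.
Cmin7: root C down a diminished fifth → F#, giving F#min7.
D°: root D down a diminished fifth → G#, giving G#°.
A-flatmaj: root A-flat down a diminished fifth → D, giving Dmaj.

Bsus2 F#min7 G#° Dmaj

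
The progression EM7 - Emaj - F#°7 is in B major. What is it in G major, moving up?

B major up to G major is a minor sixth; each chord root moves by that interval while the quality stays the same.
EM7: root E up a minor sixth → C, giving CM7.
Emaj: root E up a minor sixth → C, giving Cmaj.
F#°7: root F# up a minor sixth → D, giving D°7.

CM7 Cmaj D°7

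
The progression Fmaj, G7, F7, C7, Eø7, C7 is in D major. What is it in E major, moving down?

Gmaj A7 G7 D7 F#ø7 D7

D major down to E major is a minor seventh; each chord root moves by that interval while the quality stays the same.
Fmaj: root F down a minor seventh → G, giving Gmaj.
G7: root G down a minor seventh → A, giving A7.
F7: root F down a minor seventh → G, giving G7.
C7: root C down a minor seventh → D, giving D7.
Eø7: root E down a minor seventh → F#, giving F#ø7.
C7: root C down a minor seventh → D, giving D7.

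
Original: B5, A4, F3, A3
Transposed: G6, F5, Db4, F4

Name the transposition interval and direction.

up a minor sixth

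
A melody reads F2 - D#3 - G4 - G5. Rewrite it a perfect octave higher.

F3 D#4 G5 G6

F2 becomes F3
D#3 becomes D#4
G4 becomes G5
G5 becomes G6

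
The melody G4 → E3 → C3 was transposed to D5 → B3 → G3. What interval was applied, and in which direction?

Take the first pair: G4 → D5. G to D spans 5 letter names, so the interval is some kind of fifth.
G4 to D5 is 7 semitones, which makes it a perfect fifth; the second version is higher, so the direction is up.
Checking another pair — C3 → G3 — gives the same interval.

up a perfect fifth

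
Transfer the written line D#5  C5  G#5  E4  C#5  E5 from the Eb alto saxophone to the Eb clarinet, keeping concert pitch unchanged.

First find concert pitch: the Eb alto saxophone sounds a major sixth below written, so D#5 C5 G#5 E4 C#5 E5 sounds F#4 Eb4 B4 G3 E4 G4.
Then write for Eb clarinet: it sounds a minor third above written, so the part must be a minor third below concert.
F#4 → D#4
Eb4 → C4
B4 → G#4
G3 → E3
E4 → C#4
G4 → E4

D#4 C4 G#4 E3 C#4 E4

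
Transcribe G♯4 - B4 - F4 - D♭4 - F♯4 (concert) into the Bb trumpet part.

Written C4 sounds as Bb3 on the Bb trumpet, so concert pitches are written a major second up.
G#4 to A#4
B4 to C#5
F4 to G4
Db4 to Eb4
F#4 to G#4

A#4 C#5 G4 Eb4 G#4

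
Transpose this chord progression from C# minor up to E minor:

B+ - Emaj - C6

C# minor up to E minor is a minor third; each chord root moves by that interval while the quality stays the same.
B+: root B up a minor third → D, giving D+.
Emaj: root E up a minor third → G, giving Gmaj.
C6: root C up a minor third → Eb, giving Eb6.

D+ Gmaj Eb6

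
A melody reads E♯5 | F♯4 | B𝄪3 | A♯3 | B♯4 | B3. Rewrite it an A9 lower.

D4 Eb3 A#2 G2 A3 Ab2

E#5 becomes D4
F#4 becomes Eb3
B##3 becomes A#2
A#3 becomes G2
B#4 becomes A3
B3 becomes Ab2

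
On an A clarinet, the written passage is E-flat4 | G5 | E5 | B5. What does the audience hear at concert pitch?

The A clarinet sounds a minor third below written, so transpose each written note down a minor third.
Eb4 gives C4
G5 gives E5
E5 gives C#5
B5 gives G#5

C4 E5 C#5 G#5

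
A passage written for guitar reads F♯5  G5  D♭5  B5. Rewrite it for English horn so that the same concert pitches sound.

C#5 D5 Ab4 F#5

First find concert pitch: the guitar sounds a perfect octave below written, so F♯5 G5 D♭5 B5 sounds F#4 G4 Db4 B4.
Then write for English horn: it sounds a perfect fifth below written, so the part must be a perfect fifth above concert.
F#4 → C#5
G4 → D5
Db4 → Ab4
B4 → F#5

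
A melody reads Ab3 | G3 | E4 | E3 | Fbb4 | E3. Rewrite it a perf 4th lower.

Ab3: a fourth down reaches E, and 5 semitones makes it Eb3.
G3: a fourth down reaches D, and 5 semitones makes it D3.
E4 down a perfect fourth is B3.
E3 down a perfect fourth is B2.
A perfect fourth down from Fbb4 gives Cbb4.
A perfect fourth down from E3 gives B2.

Eb3 D3 B3 B2 Cbb4 B2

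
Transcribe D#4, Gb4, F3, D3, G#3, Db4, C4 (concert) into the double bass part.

D#5 Gb5 F4 D4 G#4 Db5 C5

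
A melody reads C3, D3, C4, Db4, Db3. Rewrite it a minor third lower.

A2 B2 A3 Bb3 Bb2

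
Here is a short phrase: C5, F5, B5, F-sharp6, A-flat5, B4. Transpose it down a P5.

F4 Bb4 E5 B5 Db5 E4

A perfect fifth down from C5 gives F4.
F5: a fifth down reaches B, and 7 semitones makes it Bb4.
A perfect fifth down from B5 gives E5.
F#6 down a perfect fifth is B5.
A perfect fifth down from Ab5 gives Db5.
B4: a fifth down reaches E, and 7 semitones makes it E4.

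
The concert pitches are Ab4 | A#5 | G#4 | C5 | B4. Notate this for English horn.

The English horn sounds a perfect fifth below written, so the written part must be a perfect fifth above concert — transpose each note up.
Ab4 becomes Eb5
A#5 becomes E#6
G#4 becomes D#5
C5 becomes G5
B4 becomes F#5

Eb5 E#6 D#5 G5 F#5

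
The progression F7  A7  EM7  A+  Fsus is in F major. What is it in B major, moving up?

F major up to B major is an augmented fourth; each chord root moves by that interval while the quality stays the same.
F7: root F up an augmented fourth → B, giving B7.
A7: root A up an augmented fourth → D#, giving D#7.
EM7: root E up an augmented fourth → A#, giving A#M7.
A+: root A up an augmented fourth → D#, giving D#+.
Fsus: root F up an augmented fourth → B, giving Bsus.

B7 D#7 A#M7 D#+ Bsus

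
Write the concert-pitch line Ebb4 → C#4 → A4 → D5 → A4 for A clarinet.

Gbb4 E4 C5 F5 C5

The A clarinet sounds a minor third below written, so the written part must be a minor third above concert — transpose each note up.
Ebb4 -> Gbb4
C#4 -> E4
A4 -> C5
D5 -> F5
A4 -> C5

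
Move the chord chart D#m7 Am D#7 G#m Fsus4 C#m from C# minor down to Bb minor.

C# minor down to Bb minor is an augmented second; each chord root moves by that interval while the quality stays the same.
D#m7: root D# down an augmented second → C, giving Cm7.
Am: root A down an augmented second → Gb, giving Gbm.
D#7: root D# down an augmented second → C, giving C7.
G#m: root G# down an augmented second → F, giving Fm.
Fsus4: root F down an augmented second → Ebb, giving Ebbsus4.
C#m: root C# down an augmented second → Bb, giving Bbm.

Cm7 Gbm C7 Fm Ebbsus4 Bbm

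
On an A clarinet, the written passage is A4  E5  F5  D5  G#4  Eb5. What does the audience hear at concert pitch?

F#4 C#5 D5 B4 E#4 C5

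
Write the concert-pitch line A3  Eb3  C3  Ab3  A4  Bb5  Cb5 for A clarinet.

C4 Gb3 Eb3 Cb4 C5 Db6 Ebb5

Written C4 sounds as A3 on the A clarinet, so concert pitches are written a minor third up.
A3 gives C4
Eb3 gives Gb3
C3 gives Eb3
Ab3 gives Cb4
A4 gives C5
Bb5 gives Db6
Cb5 gives Ebb5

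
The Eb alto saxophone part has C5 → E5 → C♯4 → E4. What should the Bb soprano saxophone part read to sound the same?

First find concert pitch: the Eb alto saxophone sounds a major sixth below written, so C5 E5 C♯4 E4 sounds Eb4 G4 E3 G3.
Then write for Bb soprano saxophone: it sounds a major second below written, so the part must be a major second above concert.
Eb4 → F4
G4 → A4
E3 → F#3
G3 → A3

F4 A4 F#3 A3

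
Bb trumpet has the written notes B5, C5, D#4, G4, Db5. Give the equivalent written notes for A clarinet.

C6 Db5 E4 Ab4 Ebb5

First find concert pitch: the Bb trumpet sounds a major second below written, so B5 C5 D#4 G4 Db5 sounds A5 Bb4 C#4 F4 Cb5.
Then write for A clarinet: it sounds a minor third below written, so the part must be a minor third above concert.
A5 → C6
Bb4 → Db5
C#4 → E4
F4 → Ab4
Cb5 → Ebb5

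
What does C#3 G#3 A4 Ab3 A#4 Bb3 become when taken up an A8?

C#3 to C##4
G#3 to G##4
A4 to A#5
Ab3 to A4
A#4 to A##5
Bb3 to B4

C##4 G##4 A#5 A4 A##5 B4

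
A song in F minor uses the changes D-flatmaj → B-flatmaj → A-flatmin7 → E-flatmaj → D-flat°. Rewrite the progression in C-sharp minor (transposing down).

Amaj F#maj Emin7 Bmaj A°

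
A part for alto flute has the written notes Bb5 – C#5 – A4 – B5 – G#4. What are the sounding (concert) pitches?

F5 G#4 E4 F#5 D#4

Written C4 on the alto flute sounds as G3, a perfect fourth lower; apply that shift to every note.
Bb5 becomes F5
C#5 becomes G#4
A4 becomes E4
B5 becomes F#5
G#4 becomes D#4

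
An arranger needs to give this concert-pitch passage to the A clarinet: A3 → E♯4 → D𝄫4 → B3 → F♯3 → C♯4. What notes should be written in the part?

The A clarinet sounds a minor third below written, so the written part must be a minor third above concert — transpose each note up.
A3 becomes C4
E#4 becomes G#4
Dbb4 becomes Fbb4
B3 becomes D4
F#3 becomes A3
C#4 becomes E4

C4 G#4 Fbb4 D4 A3 E4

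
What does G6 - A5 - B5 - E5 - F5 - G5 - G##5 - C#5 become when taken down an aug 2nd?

Fb6 Gb5 Ab5 Db5 Ebb5 Fb5 F#5 Bb4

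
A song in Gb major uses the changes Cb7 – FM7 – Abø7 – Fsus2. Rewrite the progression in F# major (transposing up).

B7 E#M7 G#ø7 E#sus2

Gb major up to F# major is an augmented seventh; each chord root moves by that interval while the quality stays the same.
Cb7: root Cb up an augmented seventh → B, giving B7.
FM7: root F up an augmented seventh → E#, giving E#M7.
Abø7: root Ab up an augmented seventh → G#, giving G#ø7.
Fsus2: root F up an augmented seventh → E#, giving E#sus2.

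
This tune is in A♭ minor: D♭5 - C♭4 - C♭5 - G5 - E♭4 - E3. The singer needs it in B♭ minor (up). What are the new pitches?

Eb5 Db4 Db5 A5 F4 F#3

From A♭ up to B♭ is a major second; apply that to each pitch.
Db5 → Eb5
Cb4 → Db4
Cb5 → Db5
G5 → A5
Eb4 → F4
E3 → F#3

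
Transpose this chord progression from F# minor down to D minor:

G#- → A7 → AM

F# minor down to D minor is a major third; each chord root moves by that interval while the quality stays the same.
G#-: root G# down a major third → E, giving E-.
A7: root A down a major third → F, giving F7.
AM: root A down a major third → F, giving FM.

E- F7 FM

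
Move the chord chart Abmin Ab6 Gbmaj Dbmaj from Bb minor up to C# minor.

Bmin B6 Amaj Emaj

Bb minor up to C# minor is an augmented second; each chord root moves by that interval while the quality stays the same.
Abmin: root Ab up an augmented second → B, giving Bmin.
Ab6: root Ab up an augmented second → B, giving B6.
Gbmaj: root Gb up an augmented second → A, giving Amaj.
Dbmaj: root Db up an augmented second → E, giving Emaj.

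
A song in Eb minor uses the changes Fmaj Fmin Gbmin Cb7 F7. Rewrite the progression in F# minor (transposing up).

Eb minor up to F# minor is an augmented second; each chord root moves by that interval while the quality stays the same.
Fmaj: root F up an augmented second → G#, giving G#maj.
Fmin: root F up an augmented second → G#, giving G#min.
Gbmin: root Gb up an augmented second → A, giving Amin.
Cb7: root Cb up an augmented second → D, giving D7.
F7: root F up an augmented second → G#, giving G#7.

G#maj G#min Amin D7 G#7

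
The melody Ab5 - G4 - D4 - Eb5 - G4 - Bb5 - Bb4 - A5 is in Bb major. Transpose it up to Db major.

From Bb up to Db is a minor third; apply that to each pitch.
Ab5 -> Cb6
G4 -> Bb4
D4 -> F4
Eb5 -> Gb5
G4 -> Bb4
Bb5 -> Db6
Bb4 -> Db5
A5 -> C6

Cb6 Bb4 F4 Gb5 Bb4 Db6 Db5 C6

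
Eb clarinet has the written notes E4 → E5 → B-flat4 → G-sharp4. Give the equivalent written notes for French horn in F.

First find concert pitch: the Eb clarinet sounds a minor third above written, so E4 E5 B-flat4 G-sharp4 sounds G4 G5 Db5 B4.
Then write for French horn in F: it sounds a perfect fifth below written, so the part must be a perfect fifth above concert.
G4 → D5
G5 → D6
Db5 → Ab5
B4 → F#5

D5 D6 Ab5 F#5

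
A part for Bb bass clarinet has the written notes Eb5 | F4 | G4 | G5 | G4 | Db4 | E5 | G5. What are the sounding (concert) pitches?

Db4 Eb3 F3 F4 F3 Cb3 D4 F4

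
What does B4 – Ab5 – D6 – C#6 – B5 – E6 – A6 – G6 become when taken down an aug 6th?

Db4 Cbb5 Fb5 Eb5 Db5 Gb5 Cb6 Bbb5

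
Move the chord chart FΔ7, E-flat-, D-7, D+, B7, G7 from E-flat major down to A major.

BΔ7 A- G#-7 G#+ E#7 C#7

E-flat major down to A major is a diminished fifth; each chord root moves by that interval while the quality stays the same.
FΔ7: root F down a diminished fifth → B, giving BΔ7.
E-flat-: root E-flat down a diminished fifth → A, giving A-.
D-7: root D down a diminished fifth → G#, giving G#-7.
D+: root D down a diminished fifth → G#, giving G#+.
B7: root B down a diminished fifth → E#, giving E#7.
G7: root G down a diminished fifth → C#, giving C#7.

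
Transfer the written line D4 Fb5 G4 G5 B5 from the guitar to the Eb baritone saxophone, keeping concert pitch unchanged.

First find concert pitch: the guitar sounds a perfect octave below written, so D4 Fb5 G4 G5 B5 sounds D3 Fb4 G3 G4 B4.
Then write for Eb baritone saxophone: it sounds a major thirteenth below written, so the part must be a major thirteenth above concert.
D3 → B4
Fb4 → Db6
G3 → E5
G4 → E6
B4 → G#6

B4 Db6 E5 E6 G#6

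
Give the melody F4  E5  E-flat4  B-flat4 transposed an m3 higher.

F4 becomes Ab4
E5 becomes G5
Eb4 becomes Gb4
Bb4 becomes Db5

Ab4 G5 Gb4 Db5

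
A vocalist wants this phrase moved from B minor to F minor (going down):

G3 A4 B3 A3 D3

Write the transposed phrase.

Db3 Eb4 F3 Eb3 Ab2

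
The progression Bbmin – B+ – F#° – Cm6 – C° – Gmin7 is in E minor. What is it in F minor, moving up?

E minor up to F minor is a minor second; each chord root moves by that interval while the quality stays the same.
Bbmin: root Bb up a minor second → Cb, giving Cbmin.
B+: root B up a minor second → C, giving C+.
F#°: root F# up a minor second → G, giving G°.
Cm6: root C up a minor second → Db, giving Dbm6.
C°: root C up a minor second → Db, giving Db°.
Gmin7: root G up a minor second → Ab, giving Abmin7.

Cbmin C+ G° Dbm6 Db° Abmin7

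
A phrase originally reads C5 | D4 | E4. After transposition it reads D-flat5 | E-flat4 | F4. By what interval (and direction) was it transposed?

up a minor second

Take the first pair: C5 → Db5. C to D spans 2 letter names, so the interval is some kind of second.
C5 to Db5 is 1 semitone, which makes it a minor second; the second version is higher, so the direction is up.
Checking another pair — E4 → F4 — gives the same interval.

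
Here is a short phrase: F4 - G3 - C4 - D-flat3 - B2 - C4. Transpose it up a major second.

G4 A3 D4 Eb3 C#3 D4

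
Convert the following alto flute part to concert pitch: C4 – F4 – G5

G3 C4 D5

Written C4 on the alto flute sounds as G3, a perfect fourth lower; apply that shift to every note.
C4 gives G3
F4 gives C4
G5 gives D5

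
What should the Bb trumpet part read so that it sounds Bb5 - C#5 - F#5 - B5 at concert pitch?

C6 D#5 G#5 C#6

Written C4 sounds as Bb3 on the Bb trumpet, so concert pitches are written a major second up.
Bb5 gives C6
C#5 gives D#5
F#5 gives G#5
B5 gives C#6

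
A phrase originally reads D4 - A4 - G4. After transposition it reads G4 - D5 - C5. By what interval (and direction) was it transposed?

From D4 to G4 is 4 letter names — a fourth of some quality.
D4 to G4 is 5 semitones, which makes it a perfect fourth; the second version is higher, so the direction is up.
Checking another pair — G4 → C5 — gives the same interval.

up a perfect fourth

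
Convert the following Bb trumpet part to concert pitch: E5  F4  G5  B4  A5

D5 Eb4 F5 A4 G5

Written C4 on the Bb trumpet sounds as Bb3, a major second lower; apply that shift to every note.
E5 → D5
F4 → Eb4
G5 → F5
B4 → A4
A5 → G5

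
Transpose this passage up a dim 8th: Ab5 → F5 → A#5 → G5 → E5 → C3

Abb6 Fb6 A6 Gb6 Eb6 Cb4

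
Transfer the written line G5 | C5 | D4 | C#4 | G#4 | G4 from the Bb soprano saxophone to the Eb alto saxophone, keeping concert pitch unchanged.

D6 G5 A4 G#4 D#5 D5

First find concert pitch: the Bb soprano saxophone sounds a major second below written, so G5 C5 D4 C#4 G#4 G4 sounds F5 Bb4 C4 B3 F#4 F4.
Then write for Eb alto saxophone: it sounds a major sixth below written, so the part must be a major sixth above concert.
F5 → D6
Bb4 → G5
C4 → A4
B3 → G#4
F#4 → D#5
F4 → D5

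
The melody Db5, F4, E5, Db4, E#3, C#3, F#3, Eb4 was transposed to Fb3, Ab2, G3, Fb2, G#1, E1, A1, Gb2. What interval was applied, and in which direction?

down a major thirteenth

From Db5 to Fb3 is 13 letter names — a thirteenth of some quality.
Fb3 to Db5 is 21 semitones, which makes it a major thirteenth; the second version is lower, so the direction is down.
Checking another pair — Eb4 → Gb2 — gives the same interval.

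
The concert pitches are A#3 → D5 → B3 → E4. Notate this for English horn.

E#4 A5 F#4 B4

The English horn sounds a perfect fifth below written, so the written part must be a perfect fifth above concert — transpose each note up.
A#3 gives E#4
D5 gives A5
B3 gives F#4
E4 gives B4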